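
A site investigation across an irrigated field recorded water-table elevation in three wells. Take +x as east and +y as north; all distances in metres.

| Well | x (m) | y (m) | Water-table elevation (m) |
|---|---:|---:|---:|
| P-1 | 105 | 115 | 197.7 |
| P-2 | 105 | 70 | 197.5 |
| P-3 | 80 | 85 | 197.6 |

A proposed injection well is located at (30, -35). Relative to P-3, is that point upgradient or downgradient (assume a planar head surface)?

With h = a·x + b·y + c and P-1 as origin, the differences give:
  0·a + (-45)·b = -0.2
  (-25)·a + (-30)·b = -0.1
Eliminate b (×(-30) and ×(-45), subtract): -1125·a = 1.50 → a = ∂h/∂x = -0.001333
Back-substitute: b = ∂h/∂y = +0.004444.
Head at (30, -35) = 197.7 + (-0.001333)·(-75) + (+0.004444)·(-150) = 197.13 m.
That is lower than the 197.6 m at P-3, so the point is downgradient.

downgradient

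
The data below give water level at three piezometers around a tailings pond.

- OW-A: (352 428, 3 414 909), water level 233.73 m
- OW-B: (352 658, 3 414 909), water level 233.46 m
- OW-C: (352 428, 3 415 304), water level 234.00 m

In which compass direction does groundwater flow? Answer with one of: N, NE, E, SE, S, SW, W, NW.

SE

∂h/∂x = (233.46 − 233.73) / (352658 − 352428) = -0.001174
∂h/∂y = (234.00 − 233.73) / (3415304 − 3414909) = +0.0006835
Flow = −∇h = (+0.001174 east, -0.0006835 north), which points southeast.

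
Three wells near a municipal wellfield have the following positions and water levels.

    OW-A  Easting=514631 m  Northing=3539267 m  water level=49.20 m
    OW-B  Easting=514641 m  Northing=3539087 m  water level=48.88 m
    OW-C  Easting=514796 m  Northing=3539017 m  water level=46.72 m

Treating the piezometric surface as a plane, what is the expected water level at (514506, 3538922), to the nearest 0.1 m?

50.5 m

Three-point gradient (reference OW-A): Δ to OW-B = (10, -180, -0.32), Δ to OW-C = (165, -250, -2.48).
∂h/∂x = -0.01347, ∂h/∂y = +0.001029 (det = 27200).
h(514506, 3538922) = 49.20 + (-0.01347)·(-125) + (+0.001029)·(-345) = 49.20 +1.684 -0.355 = 50.529 m.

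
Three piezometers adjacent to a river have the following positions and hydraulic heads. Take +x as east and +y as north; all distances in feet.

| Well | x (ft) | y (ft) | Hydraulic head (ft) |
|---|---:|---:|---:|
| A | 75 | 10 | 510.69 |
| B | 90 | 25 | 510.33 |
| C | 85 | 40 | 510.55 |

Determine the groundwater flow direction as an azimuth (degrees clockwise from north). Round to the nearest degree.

100°

With h = a·x + b·y + c and A as origin, the differences give:
  15·a + 15·b = -0.36
  10·a + 30·b = -0.14
Eliminate b (×30 and ×15, subtract): 300·a = -8.700 → a = ∂h/∂x = -0.02900
Back-substitute: b = ∂h/∂y = +0.005000.
Flow direction (−∇h) has components (+0.02900 E, -0.005000 N).
Azimuth = atan2(E, N) = atan2(+0.02900, -0.005000) = 99.8° ≈ 100°.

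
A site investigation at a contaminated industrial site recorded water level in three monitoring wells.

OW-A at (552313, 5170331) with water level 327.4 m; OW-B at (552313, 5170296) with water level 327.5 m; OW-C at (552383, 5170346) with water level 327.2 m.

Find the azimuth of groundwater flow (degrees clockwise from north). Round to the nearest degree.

038°

Taking OW-A as reference: OW-B−OW-A = (0, -35, +0.1); OW-C−OW-A = (70, 15, -0.2).
Determinant of the coordinate differences = 0·15 − 70·(-35) = 2450.
∂h/∂x = [(+0.1)·15 − (-0.2)·(-35)] / 2450 = -0.002245
∂h/∂y = [0·(-0.2) − 70·(+0.1)] / 2450 = -0.002857
Flow direction (−∇h) has components (+0.002245 E, +0.002857 N).
Azimuth = atan2(E, N) = atan2(+0.002245, +0.002857) = 38.2° ≈ 038°.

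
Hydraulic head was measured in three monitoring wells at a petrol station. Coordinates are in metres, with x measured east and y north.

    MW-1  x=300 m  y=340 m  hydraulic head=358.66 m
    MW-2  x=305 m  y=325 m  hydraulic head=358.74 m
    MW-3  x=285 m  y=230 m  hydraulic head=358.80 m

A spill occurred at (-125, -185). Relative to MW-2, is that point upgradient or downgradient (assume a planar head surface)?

Three-point gradient (reference MW-1): Δ to MW-2 = (5, -15, +0.08), Δ to MW-3 = (-15, -110, +0.14).
∂h/∂x = +0.008645, ∂h/∂y = -0.002452 (det = -775).
Head at (-125, -185) = 358.66 + (+0.008645)·(-425) + (-0.002452)·(-525) = 356.27 m.
That is lower than the 358.74 m at MW-2, so the point is downgradient.

downgradient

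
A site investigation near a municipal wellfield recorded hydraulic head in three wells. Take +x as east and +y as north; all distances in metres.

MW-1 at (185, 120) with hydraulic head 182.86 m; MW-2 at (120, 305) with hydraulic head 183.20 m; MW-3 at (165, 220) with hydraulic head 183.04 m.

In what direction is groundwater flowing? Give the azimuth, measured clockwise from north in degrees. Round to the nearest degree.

Taking MW-1 as reference: MW-2−MW-1 = (-65, 185, +0.34); MW-3−MW-1 = (-20, 100, +0.18).
Determinant of the coordinate differences = (-65)·100 − (-20)·185 = -2800.
∂h/∂x = [(+0.34)·100 − (+0.18)·185] / -2800 = -0.0002500
∂h/∂y = [(-65)·(+0.18) − (-20)·(+0.34)] / -2800 = +0.001750
Flow direction (−∇h) has components (+0.0002500 E, -0.001750 N).
Azimuth = atan2(E, N) = atan2(+0.0002500, -0.001750) = 171.9° ≈ 172°.

172°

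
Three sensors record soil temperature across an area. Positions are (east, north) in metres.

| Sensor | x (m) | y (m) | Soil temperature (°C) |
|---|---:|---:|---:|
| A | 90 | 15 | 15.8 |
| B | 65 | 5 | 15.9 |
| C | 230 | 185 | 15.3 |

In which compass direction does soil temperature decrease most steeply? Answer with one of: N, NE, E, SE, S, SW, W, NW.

E

With T = a·x + b·y + c and A as origin, the differences give:
  (-25)·a + (-10)·b = +0.1
  140·a + 170·b = -0.5
Eliminate b (×170 and ×(-10), subtract): -2850·a = 12.00 → a = ∂T/∂x = -0.004211
Back-substitute: b = ∂T/∂y = +0.0005263.
Steepest decrease is along −∇f = (+0.004211 E, -0.0005263 N) → east.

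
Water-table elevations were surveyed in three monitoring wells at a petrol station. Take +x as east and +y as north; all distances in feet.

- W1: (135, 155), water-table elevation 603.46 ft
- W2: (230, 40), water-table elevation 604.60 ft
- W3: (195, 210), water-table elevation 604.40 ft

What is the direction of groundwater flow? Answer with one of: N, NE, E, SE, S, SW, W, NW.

With h = a·x + b·y + c and W1 as origin, the differences give:
  95·a + (-115)·b = +1.14
  60·a + 55·b = +0.94
Eliminate b (×55 and ×(-115), subtract): 12125·a = 170.800 → a = ∂h/∂x = +0.01409
Back-substitute: b = ∂h/∂y = +0.001724.
Flow = −∇h = (-0.01409 east, -0.001724 north), which points west.

W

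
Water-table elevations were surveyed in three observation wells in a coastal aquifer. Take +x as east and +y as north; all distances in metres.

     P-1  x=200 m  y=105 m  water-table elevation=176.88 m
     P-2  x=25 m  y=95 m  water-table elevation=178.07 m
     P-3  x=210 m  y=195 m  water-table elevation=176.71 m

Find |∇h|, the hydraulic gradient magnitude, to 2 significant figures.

Taking P-1 as reference: P-2−P-1 = (-175, -10, +1.19); P-3−P-1 = (10, 90, -0.17).
Solve a·Δx + b·Δy = Δh: det = (-175)·90 − 10·(-10) = -15650.
∂h/∂x = [(+1.19)·90 − (-0.17)·(-10)] / -15650 = -0.006735
∂h/∂y = [(-175)·(-0.17) − 10·(+1.19)] / -15650 = -0.001141
|∇h| = √(-0.006735² + -0.001141²) = 0.006831

0.0068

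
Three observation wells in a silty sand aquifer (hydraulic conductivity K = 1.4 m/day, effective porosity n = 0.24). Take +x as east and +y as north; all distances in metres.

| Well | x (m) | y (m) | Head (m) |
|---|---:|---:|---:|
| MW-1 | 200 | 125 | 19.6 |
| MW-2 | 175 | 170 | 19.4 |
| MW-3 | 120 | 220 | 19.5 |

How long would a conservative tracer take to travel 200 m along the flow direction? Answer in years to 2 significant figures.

Differences from MW-1: to MW-2 (Δx, Δy, Δh) = (-25, 45, -0.2); to MW-3 = (-80, 95, -0.1).
Solve a·Δx + b·Δy = Δh: det = (-25)·95 − (-80)·45 = 1225.
∂h/∂x = [(-0.2)·95 − (-0.1)·45] / 1225 = -0.01184
∂h/∂y = [(-25)·(-0.1) − (-80)·(-0.2)] / 1225 = -0.01102
|∇h| = √(-0.01184² + -0.01102²) = 0.01617
Seepage velocity v = K·i/n = 1.4 × 0.01617 / 0.24 = 0.09432 m/day.
t = 200 / 0.09432 = 2120 days = 5.8 years.

5.8 years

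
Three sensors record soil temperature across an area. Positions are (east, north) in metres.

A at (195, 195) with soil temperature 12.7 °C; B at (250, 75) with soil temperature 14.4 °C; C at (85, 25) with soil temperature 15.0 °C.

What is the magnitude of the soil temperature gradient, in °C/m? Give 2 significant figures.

0.014 °C/m

Taking A as reference: B−A = (55, -120, +1.7); C−A = (-110, -170, +2.3).
Determinant of the coordinate differences = 55·(-170) − (-110)·(-120) = -22550.
∂T/∂x = [(+1.7)·(-170) − (+2.3)·(-120)] / -22550 = +0.0005765
∂T/∂y = [55·(+2.3) − (-110)·(+1.7)] / -22550 = -0.01390
|∇f| = √(0.0005765² + -0.01390²) = 0.01391 °C/m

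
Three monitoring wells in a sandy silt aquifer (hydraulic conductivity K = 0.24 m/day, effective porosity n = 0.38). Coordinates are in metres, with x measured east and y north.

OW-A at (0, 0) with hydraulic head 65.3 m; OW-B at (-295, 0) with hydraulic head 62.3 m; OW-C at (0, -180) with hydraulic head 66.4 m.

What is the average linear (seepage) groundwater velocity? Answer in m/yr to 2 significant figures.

∂h/∂x = (62.3 − 65.3) / (-295 − 0) = +0.01017
∂h/∂y = (66.4 − 65.3) / (-180 − 0) = -0.006111
|∇h| = √(0.01017² + -0.006111²) = 0.01186
Seepage velocity v = K·i/n = 0.24 × 0.01186 / 0.38 = 0.007491 m/day = 2.736 m/yr.

2.7 m/yr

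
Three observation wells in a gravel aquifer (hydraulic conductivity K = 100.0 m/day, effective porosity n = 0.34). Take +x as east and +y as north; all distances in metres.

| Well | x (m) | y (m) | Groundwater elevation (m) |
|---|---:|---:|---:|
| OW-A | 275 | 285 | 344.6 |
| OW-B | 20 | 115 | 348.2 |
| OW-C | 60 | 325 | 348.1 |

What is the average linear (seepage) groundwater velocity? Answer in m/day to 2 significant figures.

Taking OW-A as reference: OW-B−OW-A = (-255, -170, +3.6); OW-C−OW-A = (-215, 40, +3.5).
Solve a·Δx + b·Δy = Δh: det = (-255)·40 − (-215)·(-170) = -46750.
∂h/∂x = [(+3.6)·40 − (+3.5)·(-170)] / -46750 = -0.01581
∂h/∂y = [(-255)·(+3.5) − (-215)·(+3.6)] / -46750 = +0.002535
|∇h| = √(-0.01581² + 0.002535²) = 0.01601
Seepage velocity v = K·i/n = 100.0 × 0.01601 / 0.34 = 4.709 m/day.

4.7 m/day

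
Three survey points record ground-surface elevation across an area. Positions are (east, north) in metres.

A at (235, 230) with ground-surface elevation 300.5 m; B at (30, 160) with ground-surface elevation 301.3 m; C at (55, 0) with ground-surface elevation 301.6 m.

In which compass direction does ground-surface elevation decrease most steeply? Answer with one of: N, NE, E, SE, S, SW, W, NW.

NE

Taking A as reference: B−A = (-205, -70, +0.8); C−A = (-180, -230, +1.1).
Solve a·Δx + b·Δy = Δz: det = (-205)·(-230) − (-180)·(-70) = 34550.
∂z/∂x = [(+0.8)·(-230) − (+1.1)·(-70)] / 34550 = -0.003097
∂z/∂y = [(-205)·(+1.1) − (-180)·(+0.8)] / 34550 = -0.002359
Steepest decrease is along −∇f = (+0.003097 E, +0.002359 N) → northeast.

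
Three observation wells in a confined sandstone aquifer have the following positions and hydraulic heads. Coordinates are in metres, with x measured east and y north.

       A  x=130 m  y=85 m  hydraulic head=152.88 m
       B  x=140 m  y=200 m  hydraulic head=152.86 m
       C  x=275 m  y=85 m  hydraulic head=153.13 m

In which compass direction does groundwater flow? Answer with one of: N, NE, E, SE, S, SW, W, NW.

W

Differences from A: to B (Δx, Δy, Δh) = (10, 115, -0.02); to C = (145, 0, +0.25).
Solve a·Δx + b·Δy = Δh: det = 10·0 − 145·115 = -16675.
∂h/∂x = [(-0.02)·0 − (+0.25)·115] / -16675 = +0.001724
∂h/∂y = [10·(+0.25) − 145·(-0.02)] / -16675 = -0.0003238
Flow = −∇h = (-0.001724 east, +0.0003238 north), which points west.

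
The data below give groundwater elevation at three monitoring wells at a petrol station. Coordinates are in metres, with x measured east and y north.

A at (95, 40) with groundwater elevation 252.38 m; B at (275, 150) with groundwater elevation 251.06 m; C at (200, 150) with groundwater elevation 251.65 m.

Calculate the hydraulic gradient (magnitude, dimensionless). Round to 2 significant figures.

Differences from A: to B (Δx, Δy, Δh) = (180, 110, -1.32); to C = (105, 110, -0.73).
Determinant of the coordinate differences = 180·110 − 105·110 = 8250.
∂h/∂x = [(-1.32)·110 − (-0.73)·110] / 8250 = -0.007867
∂h/∂y = [180·(-0.73) − 105·(-1.32)] / 8250 = +0.0008727
|∇h| = √(-0.007867² + 0.0008727²) = 0.007915

0.0079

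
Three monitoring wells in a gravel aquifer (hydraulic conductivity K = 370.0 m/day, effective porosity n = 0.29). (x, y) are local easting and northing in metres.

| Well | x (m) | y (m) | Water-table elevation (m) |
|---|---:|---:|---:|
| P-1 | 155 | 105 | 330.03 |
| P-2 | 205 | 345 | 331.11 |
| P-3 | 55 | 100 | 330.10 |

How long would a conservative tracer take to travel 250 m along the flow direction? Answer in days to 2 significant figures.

41 days

Differences from P-1: to P-2 (Δx, Δy, Δh) = (50, 240, +1.08); to P-3 = (-100, -5, +0.07).
Determinant of the coordinate differences = 50·(-5) − (-100)·240 = 23750.
∂h/∂x = [(+1.08)·(-5) − (+0.07)·240] / 23750 = -0.0009347
∂h/∂y = [50·(+0.07) − (-100)·(+1.08)] / 23750 = +0.004695
|∇h| = √(-0.0009347² + 0.004695²) = 0.004787
Seepage velocity v = K·i/n = 370.0 × 0.004787 / 0.29 = 6.108 m/day.
t = 250 / 6.108 = 40.93 days.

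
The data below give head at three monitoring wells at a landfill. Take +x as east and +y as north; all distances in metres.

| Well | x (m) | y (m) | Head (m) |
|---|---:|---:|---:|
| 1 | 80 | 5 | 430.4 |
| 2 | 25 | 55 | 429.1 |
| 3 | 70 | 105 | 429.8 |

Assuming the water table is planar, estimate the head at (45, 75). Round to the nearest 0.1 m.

Taking 1 as reference: 2−1 = (-55, 50, -1.3); 3−1 = (-10, 100, -0.6).
Solve a·Δx + b·Δy = Δh: det = (-55)·100 − (-10)·50 = -5000.
∂h/∂x = [(-1.3)·100 − (-0.6)·50] / -5000 = +0.02000
∂h/∂y = [(-55)·(-0.6) − (-10)·(-1.3)] / -5000 = -0.004000
h(45, 75) = 430.4 + (+0.02000)·(-35) + (-0.004000)·(70) = 430.4 -0.700 -0.280 = 429.420 m.

429.4 m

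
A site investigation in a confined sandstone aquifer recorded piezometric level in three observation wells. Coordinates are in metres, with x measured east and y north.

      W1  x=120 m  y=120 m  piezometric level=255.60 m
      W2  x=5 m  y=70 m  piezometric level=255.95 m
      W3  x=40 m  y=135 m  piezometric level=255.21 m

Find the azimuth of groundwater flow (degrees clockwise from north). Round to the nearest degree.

349°

With h = a·x + b·y + c and W1 as origin, the differences give:
  (-115)·a + (-50)·b = +0.35
  (-80)·a + 15·b = -0.39
Eliminate b (×15 and ×(-50), subtract): -5725·a = -14.250 → a = ∂h/∂x = +0.002489
Back-substitute: b = ∂h/∂y = -0.01272.
Flow direction (−∇h) has components (-0.002489 E, +0.01272 N).
Azimuth = atan2(E, N) = atan2(-0.002489, +0.01272) = 348.9° ≈ 349°.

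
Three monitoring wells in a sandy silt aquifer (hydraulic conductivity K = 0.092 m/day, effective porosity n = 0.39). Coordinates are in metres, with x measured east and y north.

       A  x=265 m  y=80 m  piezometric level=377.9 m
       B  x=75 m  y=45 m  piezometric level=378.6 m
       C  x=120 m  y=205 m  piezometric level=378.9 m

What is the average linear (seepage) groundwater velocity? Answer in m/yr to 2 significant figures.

0.45 m/yr

Three-point gradient (reference A): Δ to B = (-190, -35, +0.7), Δ to C = (-145, 125, +1.0).
∂h/∂x = -0.004250, ∂h/∂y = +0.003070 (det = -28825).
|∇h| = √(-0.004250² + 0.003070²) = 0.005243
Seepage velocity v = K·i/n = 0.092 × 0.005243 / 0.39 = 0.001237 m/day = 0.4518 m/yr.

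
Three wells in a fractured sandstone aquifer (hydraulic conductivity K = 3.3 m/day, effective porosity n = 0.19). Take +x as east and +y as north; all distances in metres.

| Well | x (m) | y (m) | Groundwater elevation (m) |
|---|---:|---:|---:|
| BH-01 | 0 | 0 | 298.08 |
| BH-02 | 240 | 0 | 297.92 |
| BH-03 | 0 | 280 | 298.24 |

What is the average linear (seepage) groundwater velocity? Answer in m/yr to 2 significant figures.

5.6 m/yr

∂h/∂x = (297.92 − 298.08) / (240 − 0) = -0.0006667
∂h/∂y = (298.24 − 298.08) / (280 − 0) = +0.0005714
|∇h| = √(-0.0006667² + 0.0005714²) = 0.0008781
Seepage velocity v = K·i/n = 3.3 × 0.0008781 / 0.19 = 0.01525 m/day = 5.57 m/yr.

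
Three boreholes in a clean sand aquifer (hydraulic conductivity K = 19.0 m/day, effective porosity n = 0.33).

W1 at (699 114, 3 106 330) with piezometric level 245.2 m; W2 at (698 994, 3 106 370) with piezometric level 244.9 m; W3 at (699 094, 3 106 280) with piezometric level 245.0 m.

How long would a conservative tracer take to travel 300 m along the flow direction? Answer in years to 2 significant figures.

3.3 years

Differences from W1: to W2 (Δx, Δy, Δh) = (-120, 40, -0.3); to W3 = (-20, -50, -0.2).
Determinant of the coordinate differences = (-120)·(-50) − (-20)·40 = 6800.
∂h/∂x = [(-0.3)·(-50) − (-0.2)·40] / 6800 = +0.003382
∂h/∂y = [(-120)·(-0.2) − (-20)·(-0.3)] / 6800 = +0.002647
|∇h| = √(0.003382² + 0.002647²) = 0.004295
Seepage velocity v = K·i/n = 19.0 × 0.004295 / 0.33 = 0.2473 m/day.
t = 300 / 0.2473 = 1213 days = 3.32 years.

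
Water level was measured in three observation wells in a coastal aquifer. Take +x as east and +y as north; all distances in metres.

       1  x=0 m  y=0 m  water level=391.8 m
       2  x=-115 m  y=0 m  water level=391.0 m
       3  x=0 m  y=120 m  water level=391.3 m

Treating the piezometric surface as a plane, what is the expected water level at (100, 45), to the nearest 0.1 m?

392.3 m

∂h/∂x = (391.0 − 391.8) / (-115 − 0) = +0.006957
∂h/∂y = (391.3 − 391.8) / (120 − 0) = -0.004167
h(100, 45) = 391.8 + (+0.006957)·(100) + (-0.004167)·(45) = 391.8 +0.696 -0.188 = 392.308 m.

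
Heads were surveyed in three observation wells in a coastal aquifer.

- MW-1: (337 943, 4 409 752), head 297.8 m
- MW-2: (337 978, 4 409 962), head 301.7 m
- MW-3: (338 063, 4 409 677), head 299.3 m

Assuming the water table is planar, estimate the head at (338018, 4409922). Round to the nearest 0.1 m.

Three-point gradient (reference MW-1): Δ to MW-2 = (35, 210, +3.9), Δ to MW-3 = (120, -75, +1.5).
∂h/∂x = +0.02183, ∂h/∂y = +0.01493 (det = -27825).
h(338018, 4409922) = 297.8 + (+0.02183)·(75) + (+0.01493)·(170) = 297.8 +1.637 +2.539 = 301.976 m.

302.0 m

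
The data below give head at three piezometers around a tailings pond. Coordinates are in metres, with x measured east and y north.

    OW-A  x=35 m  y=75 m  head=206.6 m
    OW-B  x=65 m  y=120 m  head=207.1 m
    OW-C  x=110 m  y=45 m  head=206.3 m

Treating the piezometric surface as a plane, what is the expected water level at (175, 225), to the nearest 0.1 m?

Differences from OW-A: to OW-B (Δx, Δy, Δh) = (30, 45, +0.5); to OW-C = (75, -30, -0.3).
Solve a·Δx + b·Δy = Δh: det = 30·(-30) − 75·45 = -4275.
∂h/∂x = [(+0.5)·(-30) − (-0.3)·45] / -4275 = +0.0003509
∂h/∂y = [30·(-0.3) − 75·(+0.5)] / -4275 = +0.01088
h(175, 225) = 206.6 + (+0.0003509)·(140) + (+0.01088)·(150) = 206.6 +0.049 +1.632 = 208.281 m.

208.3 m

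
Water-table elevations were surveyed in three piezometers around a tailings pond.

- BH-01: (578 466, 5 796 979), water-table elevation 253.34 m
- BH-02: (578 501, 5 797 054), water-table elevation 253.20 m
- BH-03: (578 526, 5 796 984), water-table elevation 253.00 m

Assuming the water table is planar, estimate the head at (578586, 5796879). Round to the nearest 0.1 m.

Three-point gradient (reference BH-01): Δ to BH-02 = (35, 75, -0.14), Δ to BH-03 = (60, 5, -0.34).
∂h/∂x = -0.005734, ∂h/∂y = +0.0008092 (det = -4325).
h(578586, 5796879) = 253.34 + (-0.005734)·(120) + (+0.0008092)·(-100) = 253.34 -0.688 -0.081 = 252.571 m.

252.6 m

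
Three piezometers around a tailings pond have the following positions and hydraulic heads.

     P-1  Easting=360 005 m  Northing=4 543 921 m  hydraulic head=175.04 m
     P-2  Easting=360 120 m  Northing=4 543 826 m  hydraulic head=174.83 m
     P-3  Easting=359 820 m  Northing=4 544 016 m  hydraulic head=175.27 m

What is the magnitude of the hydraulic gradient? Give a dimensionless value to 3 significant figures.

Taking P-1 as reference: P-2−P-1 = (115, -95, -0.21); P-3−P-1 = (-185, 95, +0.23).
Determinant of the coordinate differences = 115·95 − (-185)·(-95) = -6650.
∂h/∂x = [(-0.21)·95 − (+0.23)·(-95)] / -6650 = -0.0002857
∂h/∂y = [115·(+0.23) − (-185)·(-0.21)] / -6650 = +0.001865
|∇h| = √(-0.0002857² + 0.001865²) = 0.001887

0.00189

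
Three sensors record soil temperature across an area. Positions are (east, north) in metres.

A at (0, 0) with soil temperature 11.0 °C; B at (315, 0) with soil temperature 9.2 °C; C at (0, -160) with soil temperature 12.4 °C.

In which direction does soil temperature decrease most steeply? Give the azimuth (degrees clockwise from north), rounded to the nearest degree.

033°

∂T/∂x = (9.2 − 11.0) / (315 − 0) = -0.005714
∂T/∂y = (12.4 − 11.0) / (-160 − 0) = -0.008750
Steepest decrease is along −∇f: components (+0.005714 E, +0.008750 N).
Azimuth = atan2(+0.005714, +0.008750) = 33.1° ≈ 033°.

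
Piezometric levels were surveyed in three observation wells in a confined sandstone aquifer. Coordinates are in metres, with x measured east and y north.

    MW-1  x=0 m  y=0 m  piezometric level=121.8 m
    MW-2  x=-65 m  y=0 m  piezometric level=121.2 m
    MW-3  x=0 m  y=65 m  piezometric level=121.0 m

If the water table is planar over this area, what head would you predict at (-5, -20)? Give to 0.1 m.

∂h/∂x = (121.2 − 121.8) / (-65 − 0) = +0.009231
∂h/∂y = (121.0 − 121.8) / (65 − 0) = -0.01231
h(-5, -20) = 121.8 + (+0.009231)·(-5) + (-0.01231)·(-20) = 121.8 -0.046 +0.246 = 122.000 m.

122.0 m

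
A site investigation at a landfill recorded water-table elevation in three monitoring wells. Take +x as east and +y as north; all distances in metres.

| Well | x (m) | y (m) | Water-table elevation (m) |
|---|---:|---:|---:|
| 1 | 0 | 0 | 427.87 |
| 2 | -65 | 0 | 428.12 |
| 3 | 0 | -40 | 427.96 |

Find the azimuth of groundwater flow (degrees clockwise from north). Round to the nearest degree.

060°

∂h/∂x = (428.12 − 427.87) / (-65 − 0) = -0.003846
∂h/∂y = (427.96 − 427.87) / (-40 − 0) = -0.002250
Flow direction (−∇h) has components (+0.003846 E, +0.002250 N).
Azimuth = atan2(E, N) = atan2(+0.003846, +0.002250) = 59.7° ≈ 060°.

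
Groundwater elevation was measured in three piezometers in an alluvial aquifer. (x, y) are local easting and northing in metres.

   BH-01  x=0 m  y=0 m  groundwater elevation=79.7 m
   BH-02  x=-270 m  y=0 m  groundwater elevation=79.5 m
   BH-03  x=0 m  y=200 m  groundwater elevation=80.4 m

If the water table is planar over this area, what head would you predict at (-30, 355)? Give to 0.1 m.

∂h/∂x = (79.5 − 79.7) / (-270 − 0) = +0.0007407
∂h/∂y = (80.4 − 79.7) / (200 − 0) = +0.003500
h(-30, 355) = 79.7 + (+0.0007407)·(-30) + (+0.003500)·(355) = 79.7 -0.022 +1.243 = 80.920 m.

80.9 m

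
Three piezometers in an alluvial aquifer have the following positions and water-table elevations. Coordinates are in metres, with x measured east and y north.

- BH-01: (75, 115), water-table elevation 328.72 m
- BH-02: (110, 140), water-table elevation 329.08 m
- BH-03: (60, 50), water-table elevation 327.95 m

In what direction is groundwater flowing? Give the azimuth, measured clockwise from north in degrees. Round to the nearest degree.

191°

With h = a·x + b·y + c and BH-01 as origin, the differences give:
  35·a + 25·b = +0.36
  (-15)·a + (-65)·b = -0.77
Eliminate b (×(-65) and ×25, subtract): -1900·a = -4.150 → a = ∂h/∂x = +0.002184
Back-substitute: b = ∂h/∂y = +0.01134.
Flow direction (−∇h) has components (-0.002184 E, -0.01134 N).
Azimuth = atan2(E, N) = atan2(-0.002184, -0.01134) = 190.9° ≈ 191°.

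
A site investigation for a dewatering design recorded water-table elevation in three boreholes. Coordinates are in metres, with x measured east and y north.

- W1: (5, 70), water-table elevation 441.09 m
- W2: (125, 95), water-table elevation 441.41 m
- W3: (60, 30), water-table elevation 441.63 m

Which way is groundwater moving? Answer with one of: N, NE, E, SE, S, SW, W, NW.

NW

With h = a·x + b·y + c and W1 as origin, the differences give:
  120·a + 25·b = +0.32
  55·a + (-40)·b = +0.54
Eliminate b (×(-40) and ×25, subtract): -6175·a = -26.300 → a = ∂h/∂x = +0.004259
Back-substitute: b = ∂h/∂y = -0.007644.
Flow = −∇h = (-0.004259 east, +0.007644 north), which points northwest.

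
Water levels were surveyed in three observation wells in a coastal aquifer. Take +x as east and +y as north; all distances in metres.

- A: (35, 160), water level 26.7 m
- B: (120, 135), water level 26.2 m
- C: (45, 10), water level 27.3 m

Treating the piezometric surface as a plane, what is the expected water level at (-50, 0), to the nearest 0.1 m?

Taking A as reference: B−A = (85, -25, -0.5); C−A = (10, -150, +0.6).
Determinant of the coordinate differences = 85·(-150) − 10·(-25) = -12500.
∂h/∂x = [(-0.5)·(-150) − (+0.6)·(-25)] / -12500 = -0.007200
∂h/∂y = [85·(+0.6) − 10·(-0.5)] / -12500 = -0.004480
h(-50, 0) = 26.7 + (-0.007200)·(-85) + (-0.004480)·(-160) = 26.7 +0.612 +0.717 = 28.029 m.

28.0 m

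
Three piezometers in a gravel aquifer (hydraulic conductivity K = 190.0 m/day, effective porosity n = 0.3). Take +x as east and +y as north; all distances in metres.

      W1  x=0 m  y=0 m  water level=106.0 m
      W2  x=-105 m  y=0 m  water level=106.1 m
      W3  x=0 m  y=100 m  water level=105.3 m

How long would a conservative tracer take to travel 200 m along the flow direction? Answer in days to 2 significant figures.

∂h/∂x = (106.1 − 106.0) / (-105 − 0) = -0.0009524
∂h/∂y = (105.3 − 106.0) / (100 − 0) = -0.007000
|∇h| = √(-0.0009524² + -0.007000²) = 0.007064
Seepage velocity v = K·i/n = 190.0 × 0.007064 / 0.3 = 4.474 m/day.
t = 200 / 4.474 = 44.7 days.

45 days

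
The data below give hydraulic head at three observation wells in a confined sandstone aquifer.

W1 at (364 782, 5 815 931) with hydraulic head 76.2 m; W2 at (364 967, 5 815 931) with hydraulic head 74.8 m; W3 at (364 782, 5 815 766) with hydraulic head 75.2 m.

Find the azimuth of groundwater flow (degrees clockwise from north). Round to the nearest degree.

129°

∂h/∂x = (74.8 − 76.2) / (364967 − 364782) = -0.007568
∂h/∂y = (75.2 − 76.2) / (5815766 − 5815931) = +0.006061
Flow direction (−∇h) has components (+0.007568 E, -0.006061 N).
Azimuth = atan2(E, N) = atan2(+0.007568, -0.006061) = 128.7° ≈ 129°.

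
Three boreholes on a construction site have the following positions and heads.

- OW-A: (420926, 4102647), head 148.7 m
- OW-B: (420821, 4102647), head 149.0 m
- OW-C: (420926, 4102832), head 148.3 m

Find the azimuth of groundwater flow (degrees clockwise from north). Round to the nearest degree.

∂h/∂x = (149.0 − 148.7) / (420821 − 420926) = -0.002857
∂h/∂y = (148.3 − 148.7) / (4102832 − 4102647) = -0.002162
Flow direction (−∇h) has components (+0.002857 E, +0.002162 N).
Azimuth = atan2(E, N) = atan2(+0.002857, +0.002162) = 52.9° ≈ 053°.

053°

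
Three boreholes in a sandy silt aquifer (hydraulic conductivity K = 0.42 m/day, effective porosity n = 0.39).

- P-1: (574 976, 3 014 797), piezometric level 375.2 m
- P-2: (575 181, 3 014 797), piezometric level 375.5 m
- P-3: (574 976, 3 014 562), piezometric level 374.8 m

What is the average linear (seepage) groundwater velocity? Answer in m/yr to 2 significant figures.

0.88 m/yr

∂h/∂x = (375.5 − 375.2) / (575181 − 574976) = +0.001463
∂h/∂y = (374.8 − 375.2) / (3014562 − 3014797) = +0.001702
|∇h| = √(0.001463² + 0.001702²) = 0.002244
Seepage velocity v = K·i/n = 0.42 × 0.002244 / 0.39 = 0.002417 m/day = 0.8828 m/yr.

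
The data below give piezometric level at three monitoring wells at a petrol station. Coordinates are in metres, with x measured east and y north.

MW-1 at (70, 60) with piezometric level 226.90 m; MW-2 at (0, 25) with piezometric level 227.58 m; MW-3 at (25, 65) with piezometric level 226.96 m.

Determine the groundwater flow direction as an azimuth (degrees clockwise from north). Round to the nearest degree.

012°

Differences from MW-1: to MW-2 (Δx, Δy, Δh) = (-70, -35, +0.68); to MW-3 = (-45, 5, +0.06).
Solve a·Δx + b·Δy = Δh: det = (-70)·5 − (-45)·(-35) = -1925.
∂h/∂x = [(+0.68)·5 − (+0.06)·(-35)] / -1925 = -0.002857
∂h/∂y = [(-70)·(+0.06) − (-45)·(+0.68)] / -1925 = -0.01371
Flow direction (−∇h) has components (+0.002857 E, +0.01371 N).
Azimuth = atan2(E, N) = atan2(+0.002857, +0.01371) = 11.8° ≈ 012°.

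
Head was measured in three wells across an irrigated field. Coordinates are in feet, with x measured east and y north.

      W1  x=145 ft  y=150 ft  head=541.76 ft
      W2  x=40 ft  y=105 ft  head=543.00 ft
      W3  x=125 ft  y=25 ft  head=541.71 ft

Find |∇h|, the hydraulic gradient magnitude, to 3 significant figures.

Differences from W1: to W2 (Δx, Δy, Δh) = (-105, -45, +1.24); to W3 = (-20, -125, -0.05).
Determinant of the coordinate differences = (-105)·(-125) − (-20)·(-45) = 12225.
∂h/∂x = [(+1.24)·(-125) − (-0.05)·(-45)] / 12225 = -0.01286
∂h/∂y = [(-105)·(-0.05) − (-20)·(+1.24)] / 12225 = +0.002458
|∇h| = √(-0.01286² + 0.002458²) = 0.01309

0.0131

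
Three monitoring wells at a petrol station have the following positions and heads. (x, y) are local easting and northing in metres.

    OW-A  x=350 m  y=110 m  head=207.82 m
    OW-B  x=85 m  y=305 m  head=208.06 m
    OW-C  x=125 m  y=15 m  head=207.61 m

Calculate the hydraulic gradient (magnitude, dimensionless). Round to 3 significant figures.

With h = a·x + b·y + c and OW-A as origin, the differences give:
  (-265)·a + 195·b = +0.24
  (-225)·a + (-95)·b = -0.21
Eliminate b (×(-95) and ×195, subtract): 69050·a = 18.150 → a = ∂h/∂x = +0.0002629
Back-substitute: b = ∂h/∂y = +0.001588.
|∇h| = √(0.0002629² + 0.001588²) = 0.00161

0.00161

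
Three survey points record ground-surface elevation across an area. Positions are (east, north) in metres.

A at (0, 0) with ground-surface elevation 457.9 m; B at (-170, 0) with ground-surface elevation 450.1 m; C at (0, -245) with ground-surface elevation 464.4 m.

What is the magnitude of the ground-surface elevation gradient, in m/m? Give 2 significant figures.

∂z/∂x = (450.1 − 457.9) / (-170 − 0) = +0.04588
∂z/∂y = (464.4 − 457.9) / (-245 − 0) = -0.02653
|∇f| = √(0.04588² + -0.02653²) = 0.053 m/m

0.053 m/m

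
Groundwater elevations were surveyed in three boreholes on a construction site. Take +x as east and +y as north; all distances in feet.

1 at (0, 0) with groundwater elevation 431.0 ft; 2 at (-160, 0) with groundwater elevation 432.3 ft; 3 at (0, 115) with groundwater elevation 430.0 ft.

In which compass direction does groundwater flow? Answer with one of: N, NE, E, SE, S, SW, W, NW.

NE

∂h/∂x = (432.3 − 431.0) / (-160 − 0) = -0.008125
∂h/∂y = (430.0 − 431.0) / (115 − 0) = -0.008696
Flow = −∇h = (+0.008125 east, +0.008696 north), which points northeast.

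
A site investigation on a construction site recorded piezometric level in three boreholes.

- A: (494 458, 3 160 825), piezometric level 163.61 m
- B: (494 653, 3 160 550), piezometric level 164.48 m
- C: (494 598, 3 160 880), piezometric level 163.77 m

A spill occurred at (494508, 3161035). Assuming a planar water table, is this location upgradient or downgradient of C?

With h = a·x + b·y + c and A as origin, the differences give:
  195·a + (-275)·b = +0.87
  140·a + 55·b = +0.16
Eliminate b (×55 and ×(-275), subtract): 49225·a = 91.850 → a = ∂h/∂x = +0.001866
Back-substitute: b = ∂h/∂y = -0.001841.
Head at (494508, 3161035) = 163.61 + (+0.001866)·(50) + (-0.001841)·(210) = 163.32 m.
That is lower than the 163.77 m at C, so the point is downgradient.

downgradient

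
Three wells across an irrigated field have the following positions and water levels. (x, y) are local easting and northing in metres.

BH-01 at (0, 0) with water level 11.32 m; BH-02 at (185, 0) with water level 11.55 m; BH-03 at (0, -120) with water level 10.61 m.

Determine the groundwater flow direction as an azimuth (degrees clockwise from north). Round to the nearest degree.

192°

∂h/∂x = (11.55 − 11.32) / (185 − 0) = +0.001243
∂h/∂y = (10.61 − 11.32) / (-120 − 0) = +0.005917
Flow direction (−∇h) has components (-0.001243 E, -0.005917 N).
Azimuth = atan2(E, N) = atan2(-0.001243, -0.005917) = 191.9° ≈ 192°.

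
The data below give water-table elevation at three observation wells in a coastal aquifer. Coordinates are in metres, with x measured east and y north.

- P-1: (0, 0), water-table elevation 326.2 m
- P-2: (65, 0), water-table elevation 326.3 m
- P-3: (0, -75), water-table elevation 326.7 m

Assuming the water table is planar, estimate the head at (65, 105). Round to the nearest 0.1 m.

325.6 m

∂h/∂x = (326.3 − 326.2) / (65 − 0) = +0.001538
∂h/∂y = (326.7 − 326.2) / (-75 − 0) = -0.006667
h(65, 105) = 326.2 + (+0.001538)·(65) + (-0.006667)·(105) = 326.2 +0.100 -0.700 = 325.600 m.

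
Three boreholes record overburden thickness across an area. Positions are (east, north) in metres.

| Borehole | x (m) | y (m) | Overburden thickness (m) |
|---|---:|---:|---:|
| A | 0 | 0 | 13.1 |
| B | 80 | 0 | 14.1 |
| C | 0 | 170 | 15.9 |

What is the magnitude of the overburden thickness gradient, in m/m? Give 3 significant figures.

∂d/∂x = (14.1 − 13.1) / (80 − 0) = +0.01250
∂d/∂y = (15.9 − 13.1) / (170 − 0) = +0.01647
|∇f| = √(0.01250² + 0.01647²) = 0.02068 m/m

0.0207 m/m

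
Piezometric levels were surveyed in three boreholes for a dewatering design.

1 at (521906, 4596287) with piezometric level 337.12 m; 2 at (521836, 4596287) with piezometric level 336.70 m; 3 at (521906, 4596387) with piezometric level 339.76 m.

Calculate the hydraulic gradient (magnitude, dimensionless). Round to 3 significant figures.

0.0271

∂h/∂x = (336.70 − 337.12) / (521836 − 521906) = +0.006000
∂h/∂y = (339.76 − 337.12) / (4596387 − 4596287) = +0.02640
|∇h| = √(0.006000² + 0.02640²) = 0.02707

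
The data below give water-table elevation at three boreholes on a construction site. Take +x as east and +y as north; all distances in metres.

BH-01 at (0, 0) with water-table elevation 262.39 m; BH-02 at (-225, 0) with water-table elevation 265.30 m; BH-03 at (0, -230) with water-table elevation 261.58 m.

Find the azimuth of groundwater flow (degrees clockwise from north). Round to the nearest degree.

∂h/∂x = (265.30 − 262.39) / (-225 − 0) = -0.01293
∂h/∂y = (261.58 − 262.39) / (-230 − 0) = +0.003522
Flow direction (−∇h) has components (+0.01293 E, -0.003522 N).
Azimuth = atan2(E, N) = atan2(+0.01293, -0.003522) = 105.2° ≈ 105°.

105°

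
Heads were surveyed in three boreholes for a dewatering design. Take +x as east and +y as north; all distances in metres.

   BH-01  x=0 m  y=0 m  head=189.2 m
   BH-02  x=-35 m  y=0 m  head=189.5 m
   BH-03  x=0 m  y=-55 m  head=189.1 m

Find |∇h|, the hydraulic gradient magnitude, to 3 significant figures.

0.00876

∂h/∂x = (189.5 − 189.2) / (-35 − 0) = -0.008571
∂h/∂y = (189.1 − 189.2) / (-55 − 0) = +0.001818
|∇h| = √(-0.008571² + 0.001818²) = 0.008762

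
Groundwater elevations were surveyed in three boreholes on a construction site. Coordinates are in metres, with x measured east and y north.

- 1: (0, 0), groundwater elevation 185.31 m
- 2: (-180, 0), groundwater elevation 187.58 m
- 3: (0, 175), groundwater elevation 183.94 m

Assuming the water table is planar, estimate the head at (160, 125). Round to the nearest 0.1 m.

∂h/∂x = (187.58 − 185.31) / (-180 − 0) = -0.01261
∂h/∂y = (183.94 − 185.31) / (175 − 0) = -0.007829
h(160, 125) = 185.31 + (-0.01261)·(160) + (-0.007829)·(125) = 185.31 -2.018 -0.979 = 182.314 m.

182.3 m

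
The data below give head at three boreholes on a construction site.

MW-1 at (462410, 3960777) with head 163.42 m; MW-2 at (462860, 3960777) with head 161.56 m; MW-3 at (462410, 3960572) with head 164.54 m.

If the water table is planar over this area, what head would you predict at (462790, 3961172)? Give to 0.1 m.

∂h/∂x = (161.56 − 163.42) / (462860 − 462410) = -0.004133
∂h/∂y = (164.54 − 163.42) / (3960572 − 3960777) = -0.005463
h(462790, 3961172) = 163.42 + (-0.004133)·(380) + (-0.005463)·(395) = 163.42 -1.571 -2.158 = 159.691 m.

159.7 m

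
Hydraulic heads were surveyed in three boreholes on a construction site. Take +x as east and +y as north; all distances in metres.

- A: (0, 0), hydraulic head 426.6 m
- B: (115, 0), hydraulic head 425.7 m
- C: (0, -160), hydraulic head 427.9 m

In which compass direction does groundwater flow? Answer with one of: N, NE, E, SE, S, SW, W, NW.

NE

∂h/∂x = (425.7 − 426.6) / (115 − 0) = -0.007826
∂h/∂y = (427.9 − 426.6) / (-160 − 0) = -0.008125
Flow = −∇h = (+0.007826 east, +0.008125 north), which points northeast.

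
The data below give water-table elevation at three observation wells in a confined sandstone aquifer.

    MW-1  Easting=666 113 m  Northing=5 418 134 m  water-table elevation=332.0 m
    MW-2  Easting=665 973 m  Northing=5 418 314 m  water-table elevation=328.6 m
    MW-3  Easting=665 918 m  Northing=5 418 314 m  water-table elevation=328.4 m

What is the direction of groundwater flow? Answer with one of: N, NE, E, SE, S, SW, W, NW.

N

With h = a·x + b·y + c and MW-1 as origin, the differences give:
  (-140)·a + 180·b = -3.4
  (-195)·a + 180·b = -3.6
Eliminate b (×180 and ×180, subtract): 9900·a = 36.00 → a = ∂h/∂x = +0.003636
Back-substitute: b = ∂h/∂y = -0.01606.
Flow = −∇h = (-0.003636 east, +0.01606 north), which points north.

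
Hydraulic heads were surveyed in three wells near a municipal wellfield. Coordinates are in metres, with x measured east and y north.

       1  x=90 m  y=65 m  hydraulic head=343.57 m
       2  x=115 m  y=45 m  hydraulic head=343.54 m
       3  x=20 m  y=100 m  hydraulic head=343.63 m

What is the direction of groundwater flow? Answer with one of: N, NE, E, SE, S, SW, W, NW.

S

Differences from 1: to 2 (Δx, Δy, Δh) = (25, -20, -0.03); to 3 = (-70, 35, +0.06).
Solve a·Δx + b·Δy = Δh: det = 25·35 − (-70)·(-20) = -525.
∂h/∂x = [(-0.03)·35 − (+0.06)·(-20)] / -525 = -0.0002857
∂h/∂y = [25·(+0.06) − (-70)·(-0.03)] / -525 = +0.001143
Flow = −∇h = (+0.0002857 east, -0.001143 north), which points south.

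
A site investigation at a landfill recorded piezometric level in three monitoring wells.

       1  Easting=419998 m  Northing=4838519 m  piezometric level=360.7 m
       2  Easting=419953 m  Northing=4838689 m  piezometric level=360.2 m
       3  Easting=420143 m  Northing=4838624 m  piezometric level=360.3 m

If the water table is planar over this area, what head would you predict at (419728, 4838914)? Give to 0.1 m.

359.6 m

Differences from 1: to 2 (Δx, Δy, Δh) = (-45, 170, -0.5); to 3 = (145, 105, -0.4).
Solve a·Δx + b·Δy = Δh: det = (-45)·105 − 145·170 = -29375.
∂h/∂x = [(-0.5)·105 − (-0.4)·170] / -29375 = -0.0005277
∂h/∂y = [(-45)·(-0.4) − 145·(-0.5)] / -29375 = -0.003081
h(419728, 4838914) = 360.7 + (-0.0005277)·(-270) + (-0.003081)·(395) = 360.7 +0.142 -1.217 = 359.626 m.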